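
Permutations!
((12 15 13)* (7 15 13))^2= ((7 15)(12 13))^2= (15)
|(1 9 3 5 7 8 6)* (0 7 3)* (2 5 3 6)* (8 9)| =|(0 7 9)(1 8 2 5 6)| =15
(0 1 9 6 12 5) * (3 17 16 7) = [1, 9, 2, 17, 4, 0, 12, 3, 8, 6, 10, 11, 5, 13, 14, 15, 7, 16] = (0 1 9 6 12 5)(3 17 16 7)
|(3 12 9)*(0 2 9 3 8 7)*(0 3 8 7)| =7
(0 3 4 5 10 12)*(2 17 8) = (0 3 4 5 10 12)(2 17 8) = [3, 1, 17, 4, 5, 10, 6, 7, 2, 9, 12, 11, 0, 13, 14, 15, 16, 8]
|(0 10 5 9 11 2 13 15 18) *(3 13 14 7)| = |(0 10 5 9 11 2 14 7 3 13 15 18)| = 12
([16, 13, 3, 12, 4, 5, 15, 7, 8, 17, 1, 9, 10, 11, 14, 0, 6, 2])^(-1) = [15, 10, 17, 2, 4, 5, 16, 7, 8, 11, 12, 13, 3, 1, 14, 6, 0, 9]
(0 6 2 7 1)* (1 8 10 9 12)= (0 6 2 7 8 10 9 12 1)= [6, 0, 7, 3, 4, 5, 2, 8, 10, 12, 9, 11, 1]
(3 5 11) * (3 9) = [0, 1, 2, 5, 4, 11, 6, 7, 8, 3, 10, 9] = (3 5 11 9)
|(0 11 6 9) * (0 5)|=5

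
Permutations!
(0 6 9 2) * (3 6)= (0 3 6 9 2)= [3, 1, 0, 6, 4, 5, 9, 7, 8, 2]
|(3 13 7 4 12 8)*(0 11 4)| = 8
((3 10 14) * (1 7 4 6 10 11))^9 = (1 7 4 6 10 14 3 11)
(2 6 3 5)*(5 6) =(2 5)(3 6) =[0, 1, 5, 6, 4, 2, 3]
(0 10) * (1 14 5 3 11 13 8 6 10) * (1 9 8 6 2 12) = [9, 14, 12, 11, 4, 3, 10, 7, 2, 8, 0, 13, 1, 6, 5] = (0 9 8 2 12 1 14 5 3 11 13 6 10)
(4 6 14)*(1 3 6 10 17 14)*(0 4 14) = (0 4 10 17)(1 3 6) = [4, 3, 2, 6, 10, 5, 1, 7, 8, 9, 17, 11, 12, 13, 14, 15, 16, 0]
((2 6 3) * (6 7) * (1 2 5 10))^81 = (1 3 2 5 7 10 6)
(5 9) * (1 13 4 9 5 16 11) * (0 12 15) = [12, 13, 2, 3, 9, 5, 6, 7, 8, 16, 10, 1, 15, 4, 14, 0, 11] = (0 12 15)(1 13 4 9 16 11)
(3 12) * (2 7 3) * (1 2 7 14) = (1 2 14)(3 12 7) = [0, 2, 14, 12, 4, 5, 6, 3, 8, 9, 10, 11, 7, 13, 1]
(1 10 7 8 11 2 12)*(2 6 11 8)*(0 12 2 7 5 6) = (0 12 1 10 5 6 11) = [12, 10, 2, 3, 4, 6, 11, 7, 8, 9, 5, 0, 1]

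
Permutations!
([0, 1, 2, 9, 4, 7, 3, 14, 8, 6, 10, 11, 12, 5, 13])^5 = [0, 1, 2, 6, 4, 7, 9, 14, 8, 3, 10, 11, 12, 5, 13]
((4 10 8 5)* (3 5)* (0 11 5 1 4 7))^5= ((0 11 5 7)(1 4 10 8 3))^5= (0 11 5 7)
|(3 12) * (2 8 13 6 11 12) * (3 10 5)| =9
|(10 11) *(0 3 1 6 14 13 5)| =14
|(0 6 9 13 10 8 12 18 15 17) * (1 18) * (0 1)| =28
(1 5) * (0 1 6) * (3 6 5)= (0 1 3 6)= [1, 3, 2, 6, 4, 5, 0]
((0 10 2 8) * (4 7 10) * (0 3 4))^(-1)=((2 8 3 4 7 10))^(-1)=(2 10 7 4 3 8)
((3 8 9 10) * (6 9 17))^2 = (3 17 9)(6 10 8)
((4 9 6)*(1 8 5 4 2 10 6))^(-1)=(1 9 4 5 8)(2 6 10)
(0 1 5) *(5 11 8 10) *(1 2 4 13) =(0 2 4 13 1 11 8 10 5) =[2, 11, 4, 3, 13, 0, 6, 7, 10, 9, 5, 8, 12, 1]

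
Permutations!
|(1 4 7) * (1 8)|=|(1 4 7 8)|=4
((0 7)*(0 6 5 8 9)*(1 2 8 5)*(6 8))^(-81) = ((0 7 8 9)(1 2 6))^(-81) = (0 9 8 7)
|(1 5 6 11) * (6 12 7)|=|(1 5 12 7 6 11)|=6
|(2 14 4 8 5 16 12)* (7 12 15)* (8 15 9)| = 12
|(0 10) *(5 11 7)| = |(0 10)(5 11 7)| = 6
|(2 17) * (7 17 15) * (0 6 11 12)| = |(0 6 11 12)(2 15 7 17)| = 4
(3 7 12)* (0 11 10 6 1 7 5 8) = (0 11 10 6 1 7 12 3 5 8) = [11, 7, 2, 5, 4, 8, 1, 12, 0, 9, 6, 10, 3]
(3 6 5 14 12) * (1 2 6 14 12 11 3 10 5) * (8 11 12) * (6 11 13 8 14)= [0, 2, 11, 6, 4, 14, 1, 7, 13, 9, 5, 3, 10, 8, 12]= (1 2 11 3 6)(5 14 12 10)(8 13)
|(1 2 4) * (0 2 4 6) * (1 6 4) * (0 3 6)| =6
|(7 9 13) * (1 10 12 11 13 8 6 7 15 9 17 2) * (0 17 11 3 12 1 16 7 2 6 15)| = |(0 17 6 2 16 7 11 13)(1 10)(3 12)(8 15 9)| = 24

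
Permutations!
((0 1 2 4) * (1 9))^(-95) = (9) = ((0 9 1 2 4))^(-95)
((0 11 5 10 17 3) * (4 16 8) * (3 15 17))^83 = ((0 11 5 10 3)(4 16 8)(15 17))^83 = (0 10 11 3 5)(4 8 16)(15 17)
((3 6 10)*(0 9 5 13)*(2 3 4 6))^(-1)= ((0 9 5 13)(2 3)(4 6 10))^(-1)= (0 13 5 9)(2 3)(4 10 6)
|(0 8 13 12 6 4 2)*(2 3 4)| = 6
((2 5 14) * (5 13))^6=(2 5)(13 14)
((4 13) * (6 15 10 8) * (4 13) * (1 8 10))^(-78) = (1 6)(8 15)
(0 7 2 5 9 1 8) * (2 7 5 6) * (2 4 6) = (0 5 9 1 8)(4 6) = [5, 8, 2, 3, 6, 9, 4, 7, 0, 1]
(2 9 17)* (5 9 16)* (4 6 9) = (2 16 5 4 6 9 17) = [0, 1, 16, 3, 6, 4, 9, 7, 8, 17, 10, 11, 12, 13, 14, 15, 5, 2]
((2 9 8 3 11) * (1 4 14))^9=(14)(2 11 3 8 9)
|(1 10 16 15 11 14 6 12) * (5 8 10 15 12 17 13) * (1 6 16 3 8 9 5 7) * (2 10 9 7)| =16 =|(1 15 11 14 16 12 6 17 13 2 10 3 8 9 5 7)|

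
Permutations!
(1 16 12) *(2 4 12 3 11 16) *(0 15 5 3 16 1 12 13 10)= [15, 2, 4, 11, 13, 3, 6, 7, 8, 9, 0, 1, 12, 10, 14, 5, 16]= (16)(0 15 5 3 11 1 2 4 13 10)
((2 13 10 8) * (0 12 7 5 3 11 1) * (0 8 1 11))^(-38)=(0 7 3 12 5)(1 2 10 8 13)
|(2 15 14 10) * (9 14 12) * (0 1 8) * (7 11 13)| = |(0 1 8)(2 15 12 9 14 10)(7 11 13)| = 6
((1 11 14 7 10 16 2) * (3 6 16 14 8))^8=((1 11 8 3 6 16 2)(7 10 14))^8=(1 11 8 3 6 16 2)(7 14 10)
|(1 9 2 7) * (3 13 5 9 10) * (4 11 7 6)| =11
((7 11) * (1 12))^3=(1 12)(7 11)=((1 12)(7 11))^3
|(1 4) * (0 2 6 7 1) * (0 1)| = |(0 2 6 7)(1 4)| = 4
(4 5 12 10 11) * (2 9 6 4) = [0, 1, 9, 3, 5, 12, 4, 7, 8, 6, 11, 2, 10] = (2 9 6 4 5 12 10 11)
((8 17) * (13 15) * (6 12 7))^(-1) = ((6 12 7)(8 17)(13 15))^(-1) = (6 7 12)(8 17)(13 15)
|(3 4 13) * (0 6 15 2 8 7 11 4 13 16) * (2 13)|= 11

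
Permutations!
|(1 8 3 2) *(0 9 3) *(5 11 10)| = |(0 9 3 2 1 8)(5 11 10)| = 6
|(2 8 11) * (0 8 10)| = 5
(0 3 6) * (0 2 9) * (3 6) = (0 6 2 9) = [6, 1, 9, 3, 4, 5, 2, 7, 8, 0]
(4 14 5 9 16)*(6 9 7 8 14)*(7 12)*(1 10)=(1 10)(4 6 9 16)(5 12 7 8 14)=[0, 10, 2, 3, 6, 12, 9, 8, 14, 16, 1, 11, 7, 13, 5, 15, 4]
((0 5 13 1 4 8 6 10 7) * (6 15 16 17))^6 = (0 15)(1 6)(4 10)(5 16)(7 8)(13 17)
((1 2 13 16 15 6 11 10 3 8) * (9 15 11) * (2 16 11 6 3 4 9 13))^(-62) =(1 11 15 16 10 3 6 4 8 13 9)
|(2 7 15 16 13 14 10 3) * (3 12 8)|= |(2 7 15 16 13 14 10 12 8 3)|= 10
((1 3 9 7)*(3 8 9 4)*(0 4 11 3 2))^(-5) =((0 4 2)(1 8 9 7)(3 11))^(-5) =(0 4 2)(1 7 9 8)(3 11)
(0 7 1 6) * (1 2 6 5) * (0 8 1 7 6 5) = [6, 0, 5, 3, 4, 7, 8, 2, 1] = (0 6 8 1)(2 5 7)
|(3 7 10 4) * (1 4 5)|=|(1 4 3 7 10 5)|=6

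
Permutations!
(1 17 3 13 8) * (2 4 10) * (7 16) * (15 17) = (1 15 17 3 13 8)(2 4 10)(7 16) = [0, 15, 4, 13, 10, 5, 6, 16, 1, 9, 2, 11, 12, 8, 14, 17, 7, 3]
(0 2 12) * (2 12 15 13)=(0 12)(2 15 13)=[12, 1, 15, 3, 4, 5, 6, 7, 8, 9, 10, 11, 0, 2, 14, 13]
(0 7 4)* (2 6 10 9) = (0 7 4)(2 6 10 9) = [7, 1, 6, 3, 0, 5, 10, 4, 8, 2, 9]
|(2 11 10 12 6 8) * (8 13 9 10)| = |(2 11 8)(6 13 9 10 12)| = 15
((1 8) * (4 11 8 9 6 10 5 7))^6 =((1 9 6 10 5 7 4 11 8))^6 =(1 4 10)(5 9 11)(6 8 7)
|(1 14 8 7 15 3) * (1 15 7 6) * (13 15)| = 12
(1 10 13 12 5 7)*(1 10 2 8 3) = [0, 2, 8, 1, 4, 7, 6, 10, 3, 9, 13, 11, 5, 12] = (1 2 8 3)(5 7 10 13 12)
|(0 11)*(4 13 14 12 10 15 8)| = |(0 11)(4 13 14 12 10 15 8)| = 14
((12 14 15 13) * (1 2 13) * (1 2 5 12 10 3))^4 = ((1 5 12 14 15 2 13 10 3))^4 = (1 15 3 14 10 12 13 5 2)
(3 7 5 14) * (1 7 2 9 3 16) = (1 7 5 14 16)(2 9 3) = [0, 7, 9, 2, 4, 14, 6, 5, 8, 3, 10, 11, 12, 13, 16, 15, 1]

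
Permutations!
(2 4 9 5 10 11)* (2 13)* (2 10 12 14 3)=[0, 1, 4, 2, 9, 12, 6, 7, 8, 5, 11, 13, 14, 10, 3]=(2 4 9 5 12 14 3)(10 11 13)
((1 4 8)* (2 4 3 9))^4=(1 4 9)(2 3 8)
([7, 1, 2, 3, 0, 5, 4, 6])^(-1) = (0 4 6 7)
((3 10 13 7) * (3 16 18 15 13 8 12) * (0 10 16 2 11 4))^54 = ((0 10 8 12 3 16 18 15 13 7 2 11 4))^54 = (0 8 3 18 13 2 4 10 12 16 15 7 11)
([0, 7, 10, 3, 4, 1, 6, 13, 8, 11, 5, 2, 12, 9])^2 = [0, 13, 5, 3, 4, 7, 6, 9, 8, 2, 1, 10, 12, 11]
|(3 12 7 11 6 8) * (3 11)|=3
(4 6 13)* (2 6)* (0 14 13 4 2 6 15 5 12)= [14, 1, 15, 3, 6, 12, 4, 7, 8, 9, 10, 11, 0, 2, 13, 5]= (0 14 13 2 15 5 12)(4 6)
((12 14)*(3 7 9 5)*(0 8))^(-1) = (0 8)(3 5 9 7)(12 14)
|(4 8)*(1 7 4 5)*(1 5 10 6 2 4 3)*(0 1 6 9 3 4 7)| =|(0 1)(2 7 4 8 10 9 3 6)| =8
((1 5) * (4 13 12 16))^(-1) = (1 5)(4 16 12 13)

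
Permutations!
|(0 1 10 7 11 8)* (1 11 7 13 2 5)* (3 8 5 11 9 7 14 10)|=|(0 9 7 14 10 13 2 11 5 1 3 8)|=12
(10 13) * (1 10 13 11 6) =(13)(1 10 11 6) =[0, 10, 2, 3, 4, 5, 1, 7, 8, 9, 11, 6, 12, 13]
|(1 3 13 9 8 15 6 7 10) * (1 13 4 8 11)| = |(1 3 4 8 15 6 7 10 13 9 11)| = 11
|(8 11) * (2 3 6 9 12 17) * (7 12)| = 14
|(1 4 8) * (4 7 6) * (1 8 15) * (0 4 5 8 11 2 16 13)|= |(0 4 15 1 7 6 5 8 11 2 16 13)|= 12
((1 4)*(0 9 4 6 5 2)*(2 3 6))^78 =(0 1 9 2 4)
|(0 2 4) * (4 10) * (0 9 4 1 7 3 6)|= |(0 2 10 1 7 3 6)(4 9)|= 14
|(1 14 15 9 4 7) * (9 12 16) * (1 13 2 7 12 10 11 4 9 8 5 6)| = |(1 14 15 10 11 4 12 16 8 5 6)(2 7 13)| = 33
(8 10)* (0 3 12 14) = (0 3 12 14)(8 10) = [3, 1, 2, 12, 4, 5, 6, 7, 10, 9, 8, 11, 14, 13, 0]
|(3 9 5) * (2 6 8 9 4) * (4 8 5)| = 7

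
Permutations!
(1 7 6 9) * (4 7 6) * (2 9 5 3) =(1 6 5 3 2 9)(4 7) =[0, 6, 9, 2, 7, 3, 5, 4, 8, 1]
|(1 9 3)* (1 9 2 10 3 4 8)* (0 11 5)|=|(0 11 5)(1 2 10 3 9 4 8)|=21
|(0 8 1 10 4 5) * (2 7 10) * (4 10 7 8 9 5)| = 3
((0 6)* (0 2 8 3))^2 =(0 2 3 6 8)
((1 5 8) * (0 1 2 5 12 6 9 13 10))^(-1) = (0 10 13 9 6 12 1)(2 8 5)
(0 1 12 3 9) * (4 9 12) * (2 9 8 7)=[1, 4, 9, 12, 8, 5, 6, 2, 7, 0, 10, 11, 3]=(0 1 4 8 7 2 9)(3 12)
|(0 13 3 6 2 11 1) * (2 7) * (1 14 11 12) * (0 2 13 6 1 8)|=18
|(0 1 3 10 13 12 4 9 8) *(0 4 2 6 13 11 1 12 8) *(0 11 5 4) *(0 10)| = 13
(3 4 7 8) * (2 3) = [0, 1, 3, 4, 7, 5, 6, 8, 2] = (2 3 4 7 8)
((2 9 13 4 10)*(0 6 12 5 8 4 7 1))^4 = (0 8 9)(1 5 2)(4 13 6)(7 12 10)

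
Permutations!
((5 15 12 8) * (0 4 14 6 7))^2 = ((0 4 14 6 7)(5 15 12 8))^2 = (0 14 7 4 6)(5 12)(8 15)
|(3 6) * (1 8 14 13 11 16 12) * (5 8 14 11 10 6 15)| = |(1 14 13 10 6 3 15 5 8 11 16 12)| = 12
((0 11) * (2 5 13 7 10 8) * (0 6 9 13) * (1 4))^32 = (0 6 13 10 2)(5 11 9 7 8) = ((0 11 6 9 13 7 10 8 2 5)(1 4))^32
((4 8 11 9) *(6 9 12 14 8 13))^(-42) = ((4 13 6 9)(8 11 12 14))^(-42) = (4 6)(8 12)(9 13)(11 14)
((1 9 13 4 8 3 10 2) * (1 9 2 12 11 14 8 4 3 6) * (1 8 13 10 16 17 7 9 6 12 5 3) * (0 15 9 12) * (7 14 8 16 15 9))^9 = ((0 9 10 5 3 15 7 12 11 8)(1 2 6 16 17 14 13))^9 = (0 8 11 12 7 15 3 5 10 9)(1 6 17 13 2 16 14)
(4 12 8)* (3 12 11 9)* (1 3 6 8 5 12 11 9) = (1 3 11)(4 9 6 8)(5 12) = [0, 3, 2, 11, 9, 12, 8, 7, 4, 6, 10, 1, 5]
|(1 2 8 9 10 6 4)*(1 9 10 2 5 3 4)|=9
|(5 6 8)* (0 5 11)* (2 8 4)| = |(0 5 6 4 2 8 11)| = 7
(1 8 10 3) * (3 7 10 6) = (1 8 6 3)(7 10) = [0, 8, 2, 1, 4, 5, 3, 10, 6, 9, 7]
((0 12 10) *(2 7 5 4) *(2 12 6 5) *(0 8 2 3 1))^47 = ((0 6 5 4 12 10 8 2 7 3 1))^47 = (0 4 8 3 6 12 2 1 5 10 7)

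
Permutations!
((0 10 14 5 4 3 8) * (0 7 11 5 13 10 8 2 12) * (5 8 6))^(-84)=(14)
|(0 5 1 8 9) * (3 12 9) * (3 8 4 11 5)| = |(0 3 12 9)(1 4 11 5)| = 4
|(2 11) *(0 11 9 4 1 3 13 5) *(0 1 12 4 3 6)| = 18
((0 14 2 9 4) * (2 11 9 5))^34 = ((0 14 11 9 4)(2 5))^34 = (0 4 9 11 14)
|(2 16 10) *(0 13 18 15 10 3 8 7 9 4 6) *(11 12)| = |(0 13 18 15 10 2 16 3 8 7 9 4 6)(11 12)| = 26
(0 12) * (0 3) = (0 12 3) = [12, 1, 2, 0, 4, 5, 6, 7, 8, 9, 10, 11, 3]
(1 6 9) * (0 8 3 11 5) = (0 8 3 11 5)(1 6 9) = [8, 6, 2, 11, 4, 0, 9, 7, 3, 1, 10, 5]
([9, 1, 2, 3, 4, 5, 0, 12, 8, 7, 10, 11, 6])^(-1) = (0 6 12 7 9)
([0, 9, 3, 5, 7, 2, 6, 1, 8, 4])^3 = (1 7 4 9)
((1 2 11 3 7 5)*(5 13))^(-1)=(1 5 13 7 3 11 2)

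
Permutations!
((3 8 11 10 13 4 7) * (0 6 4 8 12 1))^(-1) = (0 1 12 3 7 4 6)(8 13 10 11) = ((0 6 4 7 3 12 1)(8 11 10 13))^(-1)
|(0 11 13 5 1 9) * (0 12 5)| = 12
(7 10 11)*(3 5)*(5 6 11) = (3 6 11 7 10 5) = [0, 1, 2, 6, 4, 3, 11, 10, 8, 9, 5, 7]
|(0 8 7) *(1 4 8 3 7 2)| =12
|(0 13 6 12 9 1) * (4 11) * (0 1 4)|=|(0 13 6 12 9 4 11)|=7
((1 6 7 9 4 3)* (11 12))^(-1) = (1 3 4 9 7 6)(11 12)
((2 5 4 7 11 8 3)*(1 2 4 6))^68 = (3 11 4 8 7)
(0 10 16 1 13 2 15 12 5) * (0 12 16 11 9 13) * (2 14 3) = (0 10 11 9 13 14 3 2 15 16 1)(5 12) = [10, 0, 15, 2, 4, 12, 6, 7, 8, 13, 11, 9, 5, 14, 3, 16, 1]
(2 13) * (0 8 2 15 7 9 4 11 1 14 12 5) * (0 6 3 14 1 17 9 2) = (0 8)(2 13 15 7)(3 14 12 5 6)(4 11 17 9) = [8, 1, 13, 14, 11, 6, 3, 2, 0, 4, 10, 17, 5, 15, 12, 7, 16, 9]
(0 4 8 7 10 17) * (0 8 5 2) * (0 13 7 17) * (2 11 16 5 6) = [4, 1, 13, 3, 6, 11, 2, 10, 17, 9, 0, 16, 12, 7, 14, 15, 5, 8] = (0 4 6 2 13 7 10)(5 11 16)(8 17)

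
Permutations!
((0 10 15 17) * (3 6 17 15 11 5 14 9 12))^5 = ((0 10 11 5 14 9 12 3 6 17))^5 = (0 9)(3 11)(5 6)(10 12)(14 17)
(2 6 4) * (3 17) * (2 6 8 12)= [0, 1, 8, 17, 6, 5, 4, 7, 12, 9, 10, 11, 2, 13, 14, 15, 16, 3]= (2 8 12)(3 17)(4 6)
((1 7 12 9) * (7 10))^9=(1 9 12 7 10)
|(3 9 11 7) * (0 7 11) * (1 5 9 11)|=7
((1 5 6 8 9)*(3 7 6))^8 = (1 5 3 7 6 8 9)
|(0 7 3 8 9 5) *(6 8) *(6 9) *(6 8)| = 5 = |(0 7 3 9 5)|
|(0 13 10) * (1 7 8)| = 3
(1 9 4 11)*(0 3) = (0 3)(1 9 4 11) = [3, 9, 2, 0, 11, 5, 6, 7, 8, 4, 10, 1]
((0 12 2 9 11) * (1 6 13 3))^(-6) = (0 11 9 2 12)(1 13)(3 6)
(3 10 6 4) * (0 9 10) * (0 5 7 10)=(0 9)(3 5 7 10 6 4)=[9, 1, 2, 5, 3, 7, 4, 10, 8, 0, 6]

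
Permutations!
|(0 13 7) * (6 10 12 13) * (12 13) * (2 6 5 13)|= |(0 5 13 7)(2 6 10)|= 12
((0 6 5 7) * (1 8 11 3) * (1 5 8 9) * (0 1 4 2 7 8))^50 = ((0 6)(1 9 4 2 7)(3 5 8 11))^50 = (3 8)(5 11)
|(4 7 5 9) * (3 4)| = 5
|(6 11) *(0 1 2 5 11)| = 6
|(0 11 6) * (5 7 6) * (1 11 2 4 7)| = |(0 2 4 7 6)(1 11 5)| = 15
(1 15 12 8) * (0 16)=[16, 15, 2, 3, 4, 5, 6, 7, 1, 9, 10, 11, 8, 13, 14, 12, 0]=(0 16)(1 15 12 8)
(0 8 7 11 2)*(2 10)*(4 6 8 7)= (0 7 11 10 2)(4 6 8)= [7, 1, 0, 3, 6, 5, 8, 11, 4, 9, 2, 10]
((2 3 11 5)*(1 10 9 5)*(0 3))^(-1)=((0 3 11 1 10 9 5 2))^(-1)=(0 2 5 9 10 1 11 3)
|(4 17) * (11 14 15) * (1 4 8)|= |(1 4 17 8)(11 14 15)|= 12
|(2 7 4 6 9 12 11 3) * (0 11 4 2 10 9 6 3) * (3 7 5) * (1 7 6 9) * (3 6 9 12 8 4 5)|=30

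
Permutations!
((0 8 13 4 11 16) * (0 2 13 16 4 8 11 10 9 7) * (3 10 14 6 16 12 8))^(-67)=((0 11 4 14 6 16 2 13 3 10 9 7)(8 12))^(-67)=(0 16 9 14 3 11 2 7 6 10 4 13)(8 12)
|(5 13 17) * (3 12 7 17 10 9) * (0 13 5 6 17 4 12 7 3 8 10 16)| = 12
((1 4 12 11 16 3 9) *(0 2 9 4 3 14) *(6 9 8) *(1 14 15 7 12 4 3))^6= (7 12 11 16 15)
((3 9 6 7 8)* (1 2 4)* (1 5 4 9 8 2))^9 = ((2 9 6 7)(3 8)(4 5))^9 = (2 9 6 7)(3 8)(4 5)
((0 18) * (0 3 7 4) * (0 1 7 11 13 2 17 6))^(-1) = ((0 18 3 11 13 2 17 6)(1 7 4))^(-1) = (0 6 17 2 13 11 3 18)(1 4 7)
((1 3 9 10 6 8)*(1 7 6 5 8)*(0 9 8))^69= (0 9 10 5)(1 6 7 8 3)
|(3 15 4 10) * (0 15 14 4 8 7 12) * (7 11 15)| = 12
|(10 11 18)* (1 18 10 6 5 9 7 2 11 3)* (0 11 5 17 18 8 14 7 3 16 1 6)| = 15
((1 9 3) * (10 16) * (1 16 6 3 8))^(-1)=(1 8 9)(3 6 10 16)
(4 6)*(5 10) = (4 6)(5 10) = [0, 1, 2, 3, 6, 10, 4, 7, 8, 9, 5]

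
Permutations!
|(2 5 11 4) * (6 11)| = |(2 5 6 11 4)| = 5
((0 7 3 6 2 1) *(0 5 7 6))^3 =(0 1 3 2 7 6 5)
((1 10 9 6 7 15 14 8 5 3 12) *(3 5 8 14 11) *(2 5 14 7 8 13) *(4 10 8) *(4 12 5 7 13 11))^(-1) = (1 12 6 9 10 4 15 7 2 13 14 5 3 11 8)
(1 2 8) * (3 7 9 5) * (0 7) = (0 7 9 5 3)(1 2 8) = [7, 2, 8, 0, 4, 3, 6, 9, 1, 5]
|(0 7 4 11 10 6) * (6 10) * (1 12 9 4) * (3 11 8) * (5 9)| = 11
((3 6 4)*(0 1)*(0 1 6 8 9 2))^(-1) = (0 2 9 8 3 4 6)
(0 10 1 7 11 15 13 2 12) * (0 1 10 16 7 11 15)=[16, 11, 12, 3, 4, 5, 6, 15, 8, 9, 10, 0, 1, 2, 14, 13, 7]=(0 16 7 15 13 2 12 1 11)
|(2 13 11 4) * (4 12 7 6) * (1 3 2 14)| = |(1 3 2 13 11 12 7 6 4 14)| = 10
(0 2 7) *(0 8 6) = (0 2 7 8 6) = [2, 1, 7, 3, 4, 5, 0, 8, 6]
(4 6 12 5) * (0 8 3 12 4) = (0 8 3 12 5)(4 6) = [8, 1, 2, 12, 6, 0, 4, 7, 3, 9, 10, 11, 5]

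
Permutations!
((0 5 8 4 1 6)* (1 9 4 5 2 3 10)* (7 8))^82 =(0 1 3)(2 6 10)(5 7 8)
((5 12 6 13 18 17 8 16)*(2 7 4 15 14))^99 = (2 14 15 4 7)(5 13 8 12 18 16 6 17)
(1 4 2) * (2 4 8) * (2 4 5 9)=(1 8 4 5 9 2)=[0, 8, 1, 3, 5, 9, 6, 7, 4, 2]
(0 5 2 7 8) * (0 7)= (0 5 2)(7 8)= [5, 1, 0, 3, 4, 2, 6, 8, 7]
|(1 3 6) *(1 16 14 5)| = |(1 3 6 16 14 5)| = 6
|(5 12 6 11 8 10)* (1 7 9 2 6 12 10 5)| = |(12)(1 7 9 2 6 11 8 5 10)| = 9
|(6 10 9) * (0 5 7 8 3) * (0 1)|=|(0 5 7 8 3 1)(6 10 9)|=6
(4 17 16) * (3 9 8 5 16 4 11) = (3 9 8 5 16 11)(4 17) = [0, 1, 2, 9, 17, 16, 6, 7, 5, 8, 10, 3, 12, 13, 14, 15, 11, 4]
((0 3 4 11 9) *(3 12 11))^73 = (0 12 11 9)(3 4)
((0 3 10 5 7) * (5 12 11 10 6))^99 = ((0 3 6 5 7)(10 12 11))^99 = (12)(0 7 5 6 3)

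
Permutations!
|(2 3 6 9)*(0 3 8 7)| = |(0 3 6 9 2 8 7)| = 7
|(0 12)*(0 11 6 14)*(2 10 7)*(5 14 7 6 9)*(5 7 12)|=21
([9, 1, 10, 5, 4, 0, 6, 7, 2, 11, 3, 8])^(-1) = (0 5 3 10 2 8 11 9)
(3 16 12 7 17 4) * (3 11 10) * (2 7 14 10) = (2 7 17 4 11)(3 16 12 14 10) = [0, 1, 7, 16, 11, 5, 6, 17, 8, 9, 3, 2, 14, 13, 10, 15, 12, 4]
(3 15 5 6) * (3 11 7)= (3 15 5 6 11 7)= [0, 1, 2, 15, 4, 6, 11, 3, 8, 9, 10, 7, 12, 13, 14, 5]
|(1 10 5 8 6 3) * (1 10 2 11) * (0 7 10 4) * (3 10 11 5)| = |(0 7 11 1 2 5 8 6 10 3 4)| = 11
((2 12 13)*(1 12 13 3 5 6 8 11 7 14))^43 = (1 7 8 5 12 14 11 6 3)(2 13)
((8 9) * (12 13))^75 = (8 9)(12 13)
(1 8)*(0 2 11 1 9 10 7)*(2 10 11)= [10, 8, 2, 3, 4, 5, 6, 0, 9, 11, 7, 1]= (0 10 7)(1 8 9 11)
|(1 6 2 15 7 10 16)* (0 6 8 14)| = 10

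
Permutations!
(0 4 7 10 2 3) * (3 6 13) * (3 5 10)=(0 4 7 3)(2 6 13 5 10)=[4, 1, 6, 0, 7, 10, 13, 3, 8, 9, 2, 11, 12, 5]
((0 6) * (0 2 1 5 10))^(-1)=(0 10 5 1 2 6)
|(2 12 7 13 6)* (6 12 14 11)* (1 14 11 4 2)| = 6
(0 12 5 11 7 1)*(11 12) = (0 11 7 1)(5 12) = [11, 0, 2, 3, 4, 12, 6, 1, 8, 9, 10, 7, 5]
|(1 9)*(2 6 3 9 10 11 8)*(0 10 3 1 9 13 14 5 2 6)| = 11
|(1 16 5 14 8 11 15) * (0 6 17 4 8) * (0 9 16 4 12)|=20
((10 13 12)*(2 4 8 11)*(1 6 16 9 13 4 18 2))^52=((1 6 16 9 13 12 10 4 8 11)(2 18))^52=(18)(1 16 13 10 8)(4 11 6 9 12)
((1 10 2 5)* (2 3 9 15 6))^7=((1 10 3 9 15 6 2 5))^7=(1 5 2 6 15 9 3 10)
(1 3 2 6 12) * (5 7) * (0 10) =(0 10)(1 3 2 6 12)(5 7) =[10, 3, 6, 2, 4, 7, 12, 5, 8, 9, 0, 11, 1]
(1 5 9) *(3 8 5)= [0, 3, 2, 8, 4, 9, 6, 7, 5, 1]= (1 3 8 5 9)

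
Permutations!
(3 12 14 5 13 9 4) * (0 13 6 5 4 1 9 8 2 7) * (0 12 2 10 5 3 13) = (1 9)(2 7 12 14 4 13 8 10 5 6 3) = [0, 9, 7, 2, 13, 6, 3, 12, 10, 1, 5, 11, 14, 8, 4]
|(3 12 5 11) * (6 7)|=4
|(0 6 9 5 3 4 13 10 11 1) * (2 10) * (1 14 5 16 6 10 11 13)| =30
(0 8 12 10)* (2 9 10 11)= [8, 1, 9, 3, 4, 5, 6, 7, 12, 10, 0, 2, 11]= (0 8 12 11 2 9 10)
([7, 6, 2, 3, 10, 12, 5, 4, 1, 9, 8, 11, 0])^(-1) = [12, 8, 2, 3, 7, 6, 1, 0, 10, 9, 4, 11, 5]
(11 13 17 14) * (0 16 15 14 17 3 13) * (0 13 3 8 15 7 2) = (17)(0 16 7 2)(8 15 14 11 13) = [16, 1, 0, 3, 4, 5, 6, 2, 15, 9, 10, 13, 12, 8, 11, 14, 7, 17]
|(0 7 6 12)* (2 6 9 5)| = 7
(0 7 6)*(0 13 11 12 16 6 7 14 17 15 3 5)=(0 14 17 15 3 5)(6 13 11 12 16)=[14, 1, 2, 5, 4, 0, 13, 7, 8, 9, 10, 12, 16, 11, 17, 3, 6, 15]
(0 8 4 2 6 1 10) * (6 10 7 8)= (0 6 1 7 8 4 2 10)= [6, 7, 10, 3, 2, 5, 1, 8, 4, 9, 0]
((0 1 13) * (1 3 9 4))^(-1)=((0 3 9 4 1 13))^(-1)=(0 13 1 4 9 3)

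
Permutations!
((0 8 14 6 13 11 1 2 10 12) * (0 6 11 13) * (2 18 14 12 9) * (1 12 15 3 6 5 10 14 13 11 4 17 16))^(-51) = ((0 8 15 3 6)(1 18 13 11 12 5 10 9 2 14 4 17 16))^(-51) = (0 6 3 15 8)(1 18 13 11 12 5 10 9 2 14 4 17 16)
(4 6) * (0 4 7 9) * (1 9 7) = (0 4 6 1 9) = [4, 9, 2, 3, 6, 5, 1, 7, 8, 0]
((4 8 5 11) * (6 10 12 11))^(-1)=(4 11 12 10 6 5 8)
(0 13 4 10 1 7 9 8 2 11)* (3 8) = (0 13 4 10 1 7 9 3 8 2 11) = [13, 7, 11, 8, 10, 5, 6, 9, 2, 3, 1, 0, 12, 4]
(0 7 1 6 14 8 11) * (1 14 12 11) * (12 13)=(0 7 14 8 1 6 13 12 11)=[7, 6, 2, 3, 4, 5, 13, 14, 1, 9, 10, 0, 11, 12, 8]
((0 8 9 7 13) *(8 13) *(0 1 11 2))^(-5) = (13)(7 8 9)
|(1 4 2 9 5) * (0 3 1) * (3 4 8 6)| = 20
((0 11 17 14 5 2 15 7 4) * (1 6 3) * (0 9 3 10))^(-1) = ((0 11 17 14 5 2 15 7 4 9 3 1 6 10))^(-1) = (0 10 6 1 3 9 4 7 15 2 5 14 17 11)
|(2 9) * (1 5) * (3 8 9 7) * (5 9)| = |(1 9 2 7 3 8 5)| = 7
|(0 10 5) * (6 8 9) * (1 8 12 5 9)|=|(0 10 9 6 12 5)(1 8)|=6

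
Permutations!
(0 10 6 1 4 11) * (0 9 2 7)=[10, 4, 7, 3, 11, 5, 1, 0, 8, 2, 6, 9]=(0 10 6 1 4 11 9 2 7)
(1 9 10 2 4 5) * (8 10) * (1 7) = (1 9 8 10 2 4 5 7) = [0, 9, 4, 3, 5, 7, 6, 1, 10, 8, 2]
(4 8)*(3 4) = (3 4 8) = [0, 1, 2, 4, 8, 5, 6, 7, 3]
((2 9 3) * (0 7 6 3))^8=((0 7 6 3 2 9))^8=(0 6 2)(3 9 7)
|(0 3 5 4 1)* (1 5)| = 6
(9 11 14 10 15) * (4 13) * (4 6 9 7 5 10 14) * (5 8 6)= [0, 1, 2, 3, 13, 10, 9, 8, 6, 11, 15, 4, 12, 5, 14, 7]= (4 13 5 10 15 7 8 6 9 11)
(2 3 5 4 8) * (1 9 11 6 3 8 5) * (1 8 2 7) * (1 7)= [0, 9, 2, 8, 5, 4, 3, 7, 1, 11, 10, 6]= (1 9 11 6 3 8)(4 5)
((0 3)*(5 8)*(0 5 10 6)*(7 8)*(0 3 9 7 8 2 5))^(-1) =(0 3 6 10 8 5 2 7 9)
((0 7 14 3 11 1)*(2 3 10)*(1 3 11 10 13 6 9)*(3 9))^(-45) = (0 1 9 11 2 10 3 6 13 14 7) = ((0 7 14 13 6 3 10 2 11 9 1))^(-45)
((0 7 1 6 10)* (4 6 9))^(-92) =((0 7 1 9 4 6 10))^(-92) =(0 10 6 4 9 1 7)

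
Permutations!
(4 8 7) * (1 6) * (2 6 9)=(1 9 2 6)(4 8 7)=[0, 9, 6, 3, 8, 5, 1, 4, 7, 2]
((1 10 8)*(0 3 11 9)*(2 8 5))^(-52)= (11)(1 2 10 8 5)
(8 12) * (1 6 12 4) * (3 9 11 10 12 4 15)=(1 6 4)(3 9 11 10 12 8 15)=[0, 6, 2, 9, 1, 5, 4, 7, 15, 11, 12, 10, 8, 13, 14, 3]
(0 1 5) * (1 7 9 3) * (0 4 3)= (0 7 9)(1 5 4 3)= [7, 5, 2, 1, 3, 4, 6, 9, 8, 0]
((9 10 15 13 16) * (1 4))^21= ((1 4)(9 10 15 13 16))^21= (1 4)(9 10 15 13 16)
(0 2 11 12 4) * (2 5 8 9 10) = (0 5 8 9 10 2 11 12 4) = [5, 1, 11, 3, 0, 8, 6, 7, 9, 10, 2, 12, 4]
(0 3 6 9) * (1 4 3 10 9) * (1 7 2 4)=[10, 1, 4, 6, 3, 5, 7, 2, 8, 0, 9]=(0 10 9)(2 4 3 6 7)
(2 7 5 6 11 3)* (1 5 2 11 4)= (1 5 6 4)(2 7)(3 11)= [0, 5, 7, 11, 1, 6, 4, 2, 8, 9, 10, 3]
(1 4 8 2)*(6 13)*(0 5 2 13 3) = [5, 4, 1, 0, 8, 2, 3, 7, 13, 9, 10, 11, 12, 6] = (0 5 2 1 4 8 13 6 3)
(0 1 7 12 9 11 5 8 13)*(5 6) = (0 1 7 12 9 11 6 5 8 13) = [1, 7, 2, 3, 4, 8, 5, 12, 13, 11, 10, 6, 9, 0]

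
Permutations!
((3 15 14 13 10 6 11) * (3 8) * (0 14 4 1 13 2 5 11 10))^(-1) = ((0 14 2 5 11 8 3 15 4 1 13)(6 10))^(-1) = (0 13 1 4 15 3 8 11 5 2 14)(6 10)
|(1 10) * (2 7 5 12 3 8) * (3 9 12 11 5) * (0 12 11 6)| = 12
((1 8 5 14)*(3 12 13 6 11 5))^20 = (1 3 13 11 14 8 12 6 5)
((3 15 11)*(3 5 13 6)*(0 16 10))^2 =(0 10 16)(3 11 13)(5 6 15)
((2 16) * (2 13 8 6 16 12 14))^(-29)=(2 12 14)(6 8 13 16)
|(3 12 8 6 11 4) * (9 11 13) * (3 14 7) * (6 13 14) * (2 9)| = |(2 9 11 4 6 14 7 3 12 8 13)| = 11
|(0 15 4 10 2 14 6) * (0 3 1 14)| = |(0 15 4 10 2)(1 14 6 3)| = 20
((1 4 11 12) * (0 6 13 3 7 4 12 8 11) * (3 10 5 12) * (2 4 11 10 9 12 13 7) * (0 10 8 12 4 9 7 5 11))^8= ((0 6 5 13 7)(1 3 2 9 4 10 11 12))^8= (0 13 6 7 5)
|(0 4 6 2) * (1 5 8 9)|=4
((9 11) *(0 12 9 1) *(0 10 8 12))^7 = ((1 10 8 12 9 11))^7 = (1 10 8 12 9 11)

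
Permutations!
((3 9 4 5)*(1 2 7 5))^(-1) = (1 4 9 3 5 7 2)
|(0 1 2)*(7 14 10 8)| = 12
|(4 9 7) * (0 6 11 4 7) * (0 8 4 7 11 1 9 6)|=|(1 9 8 4 6)(7 11)|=10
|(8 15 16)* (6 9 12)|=|(6 9 12)(8 15 16)|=3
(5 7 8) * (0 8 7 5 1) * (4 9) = (0 8 1)(4 9) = [8, 0, 2, 3, 9, 5, 6, 7, 1, 4]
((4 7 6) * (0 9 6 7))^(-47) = ((0 9 6 4))^(-47) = (0 9 6 4)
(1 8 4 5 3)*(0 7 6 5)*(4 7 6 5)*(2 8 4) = [6, 4, 8, 1, 0, 3, 2, 5, 7] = (0 6 2 8 7 5 3 1 4)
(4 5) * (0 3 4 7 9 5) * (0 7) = (0 3 4 7 9 5) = [3, 1, 2, 4, 7, 0, 6, 9, 8, 5]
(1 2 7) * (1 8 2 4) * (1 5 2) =(1 4 5 2 7 8) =[0, 4, 7, 3, 5, 2, 6, 8, 1]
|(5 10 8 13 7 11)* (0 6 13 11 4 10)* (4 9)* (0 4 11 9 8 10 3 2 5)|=|(0 6 13 7 8 9 11)(2 5 4 3)|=28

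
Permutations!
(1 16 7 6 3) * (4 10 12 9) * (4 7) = [0, 16, 2, 1, 10, 5, 3, 6, 8, 7, 12, 11, 9, 13, 14, 15, 4] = (1 16 4 10 12 9 7 6 3)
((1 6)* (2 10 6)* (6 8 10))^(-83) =(1 2 6)(8 10)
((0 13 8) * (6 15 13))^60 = ((0 6 15 13 8))^60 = (15)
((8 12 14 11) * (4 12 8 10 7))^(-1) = ((4 12 14 11 10 7))^(-1) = (4 7 10 11 14 12)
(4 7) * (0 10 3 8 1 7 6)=(0 10 3 8 1 7 4 6)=[10, 7, 2, 8, 6, 5, 0, 4, 1, 9, 3]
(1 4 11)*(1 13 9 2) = (1 4 11 13 9 2) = [0, 4, 1, 3, 11, 5, 6, 7, 8, 2, 10, 13, 12, 9]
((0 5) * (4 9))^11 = ((0 5)(4 9))^11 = (0 5)(4 9)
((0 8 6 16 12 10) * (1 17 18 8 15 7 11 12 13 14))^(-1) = (0 10 12 11 7 15)(1 14 13 16 6 8 18 17)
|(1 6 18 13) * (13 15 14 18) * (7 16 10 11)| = 12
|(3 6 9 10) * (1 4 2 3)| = |(1 4 2 3 6 9 10)| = 7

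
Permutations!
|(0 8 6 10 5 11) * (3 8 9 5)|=|(0 9 5 11)(3 8 6 10)|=4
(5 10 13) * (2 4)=(2 4)(5 10 13)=[0, 1, 4, 3, 2, 10, 6, 7, 8, 9, 13, 11, 12, 5]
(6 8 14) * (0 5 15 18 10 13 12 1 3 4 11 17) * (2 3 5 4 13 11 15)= [4, 5, 3, 13, 15, 2, 8, 7, 14, 9, 11, 17, 1, 12, 6, 18, 16, 0, 10]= (0 4 15 18 10 11 17)(1 5 2 3 13 12)(6 8 14)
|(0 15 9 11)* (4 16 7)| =12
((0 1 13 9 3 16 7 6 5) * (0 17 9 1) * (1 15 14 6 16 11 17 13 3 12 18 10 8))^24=((1 3 11 17 9 12 18 10 8)(5 13 15 14 6)(7 16))^24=(1 18 17)(3 10 9)(5 6 14 15 13)(8 12 11)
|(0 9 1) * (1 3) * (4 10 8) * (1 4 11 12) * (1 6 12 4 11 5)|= |(0 9 3 11 4 10 8 5 1)(6 12)|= 18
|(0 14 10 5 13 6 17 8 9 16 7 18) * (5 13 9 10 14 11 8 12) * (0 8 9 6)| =36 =|(0 11 9 16 7 18 8 10 13)(5 6 17 12)|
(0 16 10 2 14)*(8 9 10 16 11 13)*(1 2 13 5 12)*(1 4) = (16)(0 11 5 12 4 1 2 14)(8 9 10 13) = [11, 2, 14, 3, 1, 12, 6, 7, 9, 10, 13, 5, 4, 8, 0, 15, 16]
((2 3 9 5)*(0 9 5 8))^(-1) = (0 8 9)(2 5 3)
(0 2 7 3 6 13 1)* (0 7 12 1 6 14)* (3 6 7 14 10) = (0 2 12 1 14)(3 10)(6 13 7) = [2, 14, 12, 10, 4, 5, 13, 6, 8, 9, 3, 11, 1, 7, 0]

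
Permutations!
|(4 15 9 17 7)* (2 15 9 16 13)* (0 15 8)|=12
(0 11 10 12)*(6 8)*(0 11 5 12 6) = (0 5 12 11 10 6 8) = [5, 1, 2, 3, 4, 12, 8, 7, 0, 9, 6, 10, 11]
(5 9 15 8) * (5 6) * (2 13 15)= (2 13 15 8 6 5 9)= [0, 1, 13, 3, 4, 9, 5, 7, 6, 2, 10, 11, 12, 15, 14, 8]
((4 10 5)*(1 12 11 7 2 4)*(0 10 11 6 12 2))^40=((0 10 5 1 2 4 11 7)(6 12))^40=(12)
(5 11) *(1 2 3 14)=(1 2 3 14)(5 11)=[0, 2, 3, 14, 4, 11, 6, 7, 8, 9, 10, 5, 12, 13, 1]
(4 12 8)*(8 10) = (4 12 10 8) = [0, 1, 2, 3, 12, 5, 6, 7, 4, 9, 8, 11, 10]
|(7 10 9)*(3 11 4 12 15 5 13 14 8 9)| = 12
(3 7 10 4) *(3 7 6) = [0, 1, 2, 6, 7, 5, 3, 10, 8, 9, 4] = (3 6)(4 7 10)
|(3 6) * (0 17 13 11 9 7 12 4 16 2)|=10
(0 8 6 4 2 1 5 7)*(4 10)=[8, 5, 1, 3, 2, 7, 10, 0, 6, 9, 4]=(0 8 6 10 4 2 1 5 7)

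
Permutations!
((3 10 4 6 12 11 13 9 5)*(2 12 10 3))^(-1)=(2 5 9 13 11 12)(4 10 6)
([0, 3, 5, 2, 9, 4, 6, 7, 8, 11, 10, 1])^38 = [0, 5, 9, 4, 1, 11, 6, 7, 8, 3, 10, 2]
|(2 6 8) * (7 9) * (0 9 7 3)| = |(0 9 3)(2 6 8)| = 3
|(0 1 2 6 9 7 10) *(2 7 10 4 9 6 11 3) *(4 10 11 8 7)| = 10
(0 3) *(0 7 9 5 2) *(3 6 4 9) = [6, 1, 0, 7, 9, 2, 4, 3, 8, 5] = (0 6 4 9 5 2)(3 7)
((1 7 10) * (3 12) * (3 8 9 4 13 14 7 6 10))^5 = (1 10 6)(3 13 8 7 4 12 14 9)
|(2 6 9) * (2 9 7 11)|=4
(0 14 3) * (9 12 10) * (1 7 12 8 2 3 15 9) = (0 14 15 9 8 2 3)(1 7 12 10) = [14, 7, 3, 0, 4, 5, 6, 12, 2, 8, 1, 11, 10, 13, 15, 9]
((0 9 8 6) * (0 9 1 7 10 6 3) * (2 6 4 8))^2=(0 7 4 3 1 10 8)(2 9 6)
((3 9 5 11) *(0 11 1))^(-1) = (0 1 5 9 3 11)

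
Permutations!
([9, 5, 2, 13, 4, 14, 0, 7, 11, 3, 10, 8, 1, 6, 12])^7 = (0 3 6 9 13)(1 12 14 5)(8 11)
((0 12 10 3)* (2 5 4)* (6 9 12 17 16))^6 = (0 10 9 16)(3 12 6 17)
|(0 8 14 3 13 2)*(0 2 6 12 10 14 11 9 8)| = |(3 13 6 12 10 14)(8 11 9)| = 6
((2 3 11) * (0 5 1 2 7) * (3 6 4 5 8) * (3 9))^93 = (0 3)(1 4 2 5 6)(7 9)(8 11)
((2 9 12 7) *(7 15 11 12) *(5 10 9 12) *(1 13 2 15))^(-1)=(1 12 2 13)(5 11 15 7 9 10)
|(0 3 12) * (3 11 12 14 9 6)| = |(0 11 12)(3 14 9 6)| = 12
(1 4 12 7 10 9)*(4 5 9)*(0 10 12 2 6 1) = (0 10 4 2 6 1 5 9)(7 12) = [10, 5, 6, 3, 2, 9, 1, 12, 8, 0, 4, 11, 7]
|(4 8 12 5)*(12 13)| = |(4 8 13 12 5)| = 5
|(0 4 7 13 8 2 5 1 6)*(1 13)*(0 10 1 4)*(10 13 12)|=|(1 6 13 8 2 5 12 10)(4 7)|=8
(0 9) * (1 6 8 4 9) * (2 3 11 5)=(0 1 6 8 4 9)(2 3 11 5)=[1, 6, 3, 11, 9, 2, 8, 7, 4, 0, 10, 5]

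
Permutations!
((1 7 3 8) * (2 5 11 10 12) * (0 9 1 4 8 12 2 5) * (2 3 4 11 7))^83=((0 9 1 2)(3 12 5 7 4 8 11 10))^83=(0 2 1 9)(3 7 11 12 4 10 5 8)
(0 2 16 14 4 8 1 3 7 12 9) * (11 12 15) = (0 2 16 14 4 8 1 3 7 15 11 12 9) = [2, 3, 16, 7, 8, 5, 6, 15, 1, 0, 10, 12, 9, 13, 4, 11, 14]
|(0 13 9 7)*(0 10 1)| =6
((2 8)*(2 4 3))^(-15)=((2 8 4 3))^(-15)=(2 8 4 3)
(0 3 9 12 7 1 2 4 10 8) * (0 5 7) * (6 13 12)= (0 3 9 6 13 12)(1 2 4 10 8 5 7)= [3, 2, 4, 9, 10, 7, 13, 1, 5, 6, 8, 11, 0, 12]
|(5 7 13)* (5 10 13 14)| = 6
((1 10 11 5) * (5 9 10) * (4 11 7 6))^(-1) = (1 5)(4 6 7 10 9 11)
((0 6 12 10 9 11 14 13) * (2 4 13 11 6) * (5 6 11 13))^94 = ((0 2 4 5 6 12 10 9 11 14 13))^94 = (0 10 2 9 4 11 5 14 6 13 12)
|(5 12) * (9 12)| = 3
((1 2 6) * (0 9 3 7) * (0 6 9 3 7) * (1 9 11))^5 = ((0 3)(1 2 11)(6 9 7))^5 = (0 3)(1 11 2)(6 7 9)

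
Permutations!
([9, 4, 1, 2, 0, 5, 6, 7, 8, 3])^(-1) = [4, 2, 3, 9, 1, 5, 6, 7, 8, 0]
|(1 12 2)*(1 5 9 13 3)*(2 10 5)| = 7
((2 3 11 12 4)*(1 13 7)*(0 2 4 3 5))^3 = (13)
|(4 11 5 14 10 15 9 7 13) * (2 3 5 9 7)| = 11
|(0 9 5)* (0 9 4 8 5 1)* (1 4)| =4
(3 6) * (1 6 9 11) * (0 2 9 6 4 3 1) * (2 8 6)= (0 8 6 1 4 3 2 9 11)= [8, 4, 9, 2, 3, 5, 1, 7, 6, 11, 10, 0]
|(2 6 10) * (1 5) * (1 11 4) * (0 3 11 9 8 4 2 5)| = 11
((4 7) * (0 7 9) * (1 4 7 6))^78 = ((0 6 1 4 9))^78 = (0 4 6 9 1)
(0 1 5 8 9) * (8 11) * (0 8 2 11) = (0 1 5)(2 11)(8 9) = [1, 5, 11, 3, 4, 0, 6, 7, 9, 8, 10, 2]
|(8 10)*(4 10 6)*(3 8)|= 5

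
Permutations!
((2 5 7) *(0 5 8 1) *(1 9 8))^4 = ((0 5 7 2 1)(8 9))^4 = (9)(0 1 2 7 5)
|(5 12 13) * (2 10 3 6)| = |(2 10 3 6)(5 12 13)| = 12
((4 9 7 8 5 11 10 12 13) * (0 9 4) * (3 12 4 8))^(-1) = ((0 9 7 3 12 13)(4 8 5 11 10))^(-1) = (0 13 12 3 7 9)(4 10 11 5 8)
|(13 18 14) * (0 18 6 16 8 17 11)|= 9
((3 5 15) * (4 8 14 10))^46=((3 5 15)(4 8 14 10))^46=(3 5 15)(4 14)(8 10)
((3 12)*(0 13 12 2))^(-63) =(0 12 2 13 3)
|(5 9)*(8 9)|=|(5 8 9)|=3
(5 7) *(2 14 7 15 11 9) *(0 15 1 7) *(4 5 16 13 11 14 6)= (0 15 14)(1 7 16 13 11 9 2 6 4 5)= [15, 7, 6, 3, 5, 1, 4, 16, 8, 2, 10, 9, 12, 11, 0, 14, 13]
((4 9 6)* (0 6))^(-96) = (9)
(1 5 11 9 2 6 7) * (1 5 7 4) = (1 7 5 11 9 2 6 4) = [0, 7, 6, 3, 1, 11, 4, 5, 8, 2, 10, 9]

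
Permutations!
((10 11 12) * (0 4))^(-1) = (0 4)(10 12 11)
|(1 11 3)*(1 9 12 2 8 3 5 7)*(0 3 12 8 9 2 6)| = |(0 3 2 9 8 12 6)(1 11 5 7)| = 28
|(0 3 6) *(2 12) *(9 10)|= |(0 3 6)(2 12)(9 10)|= 6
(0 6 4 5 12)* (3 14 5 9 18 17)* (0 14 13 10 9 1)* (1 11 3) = (0 6 4 11 3 13 10 9 18 17 1)(5 12 14) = [6, 0, 2, 13, 11, 12, 4, 7, 8, 18, 9, 3, 14, 10, 5, 15, 16, 1, 17]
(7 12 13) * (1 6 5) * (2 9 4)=(1 6 5)(2 9 4)(7 12 13)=[0, 6, 9, 3, 2, 1, 5, 12, 8, 4, 10, 11, 13, 7]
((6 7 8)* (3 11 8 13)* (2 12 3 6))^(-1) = ((2 12 3 11 8)(6 7 13))^(-1) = (2 8 11 3 12)(6 13 7)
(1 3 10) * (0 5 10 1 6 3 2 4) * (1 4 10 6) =(0 5 6 3 4)(1 2 10) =[5, 2, 10, 4, 0, 6, 3, 7, 8, 9, 1]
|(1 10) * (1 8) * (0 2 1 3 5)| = 7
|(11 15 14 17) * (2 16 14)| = |(2 16 14 17 11 15)| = 6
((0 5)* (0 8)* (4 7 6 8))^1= (0 5 4 7 6 8)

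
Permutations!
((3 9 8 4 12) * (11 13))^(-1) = (3 12 4 8 9)(11 13)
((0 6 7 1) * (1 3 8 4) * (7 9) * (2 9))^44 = (0 1 4 8 3 7 9 2 6)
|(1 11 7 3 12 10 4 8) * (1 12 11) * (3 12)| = 7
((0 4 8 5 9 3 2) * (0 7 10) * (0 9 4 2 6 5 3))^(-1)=((0 2 7 10 9)(3 6 5 4 8))^(-1)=(0 9 10 7 2)(3 8 4 5 6)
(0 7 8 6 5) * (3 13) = [7, 1, 2, 13, 4, 0, 5, 8, 6, 9, 10, 11, 12, 3] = (0 7 8 6 5)(3 13)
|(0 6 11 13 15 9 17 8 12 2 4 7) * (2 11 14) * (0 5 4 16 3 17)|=39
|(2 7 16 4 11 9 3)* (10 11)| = 8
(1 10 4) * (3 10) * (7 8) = (1 3 10 4)(7 8) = [0, 3, 2, 10, 1, 5, 6, 8, 7, 9, 4]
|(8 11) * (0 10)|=|(0 10)(8 11)|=2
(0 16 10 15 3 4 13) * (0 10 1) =[16, 0, 2, 4, 13, 5, 6, 7, 8, 9, 15, 11, 12, 10, 14, 3, 1] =(0 16 1)(3 4 13 10 15)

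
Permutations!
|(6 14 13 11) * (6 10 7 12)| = 7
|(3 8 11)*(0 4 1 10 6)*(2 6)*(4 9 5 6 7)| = 60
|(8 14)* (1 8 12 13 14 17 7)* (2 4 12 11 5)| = 28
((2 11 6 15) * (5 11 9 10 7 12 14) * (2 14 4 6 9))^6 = ((4 6 15 14 5 11 9 10 7 12))^6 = (4 9 15 7 5)(6 10 14 12 11)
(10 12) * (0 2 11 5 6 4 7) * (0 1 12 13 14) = (0 2 11 5 6 4 7 1 12 10 13 14) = [2, 12, 11, 3, 7, 6, 4, 1, 8, 9, 13, 5, 10, 14, 0]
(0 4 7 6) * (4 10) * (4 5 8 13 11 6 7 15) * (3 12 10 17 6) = (0 17 6)(3 12 10 5 8 13 11)(4 15) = [17, 1, 2, 12, 15, 8, 0, 7, 13, 9, 5, 3, 10, 11, 14, 4, 16, 6]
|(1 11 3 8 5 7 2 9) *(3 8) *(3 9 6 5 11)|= 12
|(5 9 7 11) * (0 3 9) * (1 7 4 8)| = |(0 3 9 4 8 1 7 11 5)| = 9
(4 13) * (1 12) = (1 12)(4 13) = [0, 12, 2, 3, 13, 5, 6, 7, 8, 9, 10, 11, 1, 4]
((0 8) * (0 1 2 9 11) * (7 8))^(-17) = (0 2 7 9 8 11 1)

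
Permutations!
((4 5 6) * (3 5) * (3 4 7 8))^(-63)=((3 5 6 7 8))^(-63)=(3 6 8 5 7)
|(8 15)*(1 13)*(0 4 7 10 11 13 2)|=8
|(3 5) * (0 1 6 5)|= 5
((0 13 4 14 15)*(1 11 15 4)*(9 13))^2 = (0 13 11)(1 15 9)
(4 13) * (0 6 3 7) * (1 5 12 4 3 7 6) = (0 1 5 12 4 13 3 6 7) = [1, 5, 2, 6, 13, 12, 7, 0, 8, 9, 10, 11, 4, 3]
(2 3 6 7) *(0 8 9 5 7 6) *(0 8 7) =(0 7 2 3 8 9 5) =[7, 1, 3, 8, 4, 0, 6, 2, 9, 5]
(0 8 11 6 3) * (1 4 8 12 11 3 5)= [12, 4, 2, 0, 8, 1, 5, 7, 3, 9, 10, 6, 11]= (0 12 11 6 5 1 4 8 3)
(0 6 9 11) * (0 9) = [6, 1, 2, 3, 4, 5, 0, 7, 8, 11, 10, 9] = (0 6)(9 11)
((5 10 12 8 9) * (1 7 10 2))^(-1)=((1 7 10 12 8 9 5 2))^(-1)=(1 2 5 9 8 12 10 7)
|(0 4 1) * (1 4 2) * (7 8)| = |(0 2 1)(7 8)| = 6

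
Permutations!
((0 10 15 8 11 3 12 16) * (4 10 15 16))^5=(0 12 15 4 8 10 11 16 3)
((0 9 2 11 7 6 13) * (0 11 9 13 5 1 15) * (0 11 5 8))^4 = (0 15 8 1 6 5 7 13 11)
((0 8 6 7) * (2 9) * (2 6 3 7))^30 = (9)(0 3)(7 8)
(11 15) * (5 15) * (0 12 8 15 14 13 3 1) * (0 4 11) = (0 12 8 15)(1 4 11 5 14 13 3) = [12, 4, 2, 1, 11, 14, 6, 7, 15, 9, 10, 5, 8, 3, 13, 0]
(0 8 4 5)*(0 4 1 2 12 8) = (1 2 12 8)(4 5) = [0, 2, 12, 3, 5, 4, 6, 7, 1, 9, 10, 11, 8]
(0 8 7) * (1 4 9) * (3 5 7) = (0 8 3 5 7)(1 4 9) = [8, 4, 2, 5, 9, 7, 6, 0, 3, 1]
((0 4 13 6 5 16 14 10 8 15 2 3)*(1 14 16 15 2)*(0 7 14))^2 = (16)(0 13 5 1 4 6 15)(2 7 10)(3 14 8)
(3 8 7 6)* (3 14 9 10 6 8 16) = [0, 1, 2, 16, 4, 5, 14, 8, 7, 10, 6, 11, 12, 13, 9, 15, 3] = (3 16)(6 14 9 10)(7 8)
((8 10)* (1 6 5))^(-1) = (1 5 6)(8 10)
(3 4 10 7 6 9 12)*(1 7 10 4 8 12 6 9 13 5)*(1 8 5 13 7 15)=(1 15)(3 5 8 12)(6 7 9)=[0, 15, 2, 5, 4, 8, 7, 9, 12, 6, 10, 11, 3, 13, 14, 1]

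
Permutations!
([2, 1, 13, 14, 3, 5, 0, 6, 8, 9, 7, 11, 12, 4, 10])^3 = [4, 1, 3, 7, 10, 5, 13, 2, 8, 9, 0, 11, 12, 14, 6]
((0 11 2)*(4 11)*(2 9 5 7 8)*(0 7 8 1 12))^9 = (0 12 1 7 2 8 5 9 11 4)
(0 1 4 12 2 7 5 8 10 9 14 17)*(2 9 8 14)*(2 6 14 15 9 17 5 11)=(0 1 4 12 17)(2 7 11)(5 15 9 6 14)(8 10)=[1, 4, 7, 3, 12, 15, 14, 11, 10, 6, 8, 2, 17, 13, 5, 9, 16, 0]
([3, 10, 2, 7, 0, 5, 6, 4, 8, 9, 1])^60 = (10)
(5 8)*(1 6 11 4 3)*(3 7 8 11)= (1 6 3)(4 7 8 5 11)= [0, 6, 2, 1, 7, 11, 3, 8, 5, 9, 10, 4]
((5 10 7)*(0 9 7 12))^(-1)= (0 12 10 5 7 9)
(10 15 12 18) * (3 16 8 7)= [0, 1, 2, 16, 4, 5, 6, 3, 7, 9, 15, 11, 18, 13, 14, 12, 8, 17, 10]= (3 16 8 7)(10 15 12 18)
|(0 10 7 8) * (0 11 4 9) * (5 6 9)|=9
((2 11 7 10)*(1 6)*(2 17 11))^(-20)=(17)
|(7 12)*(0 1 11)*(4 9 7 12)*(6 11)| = |(12)(0 1 6 11)(4 9 7)| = 12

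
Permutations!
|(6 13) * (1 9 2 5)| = |(1 9 2 5)(6 13)| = 4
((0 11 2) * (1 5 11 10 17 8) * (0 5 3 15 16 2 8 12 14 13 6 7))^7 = (0 7 6 13 14 12 17 10)(1 8 11 5 2 16 15 3)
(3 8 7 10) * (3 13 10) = (3 8 7)(10 13) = [0, 1, 2, 8, 4, 5, 6, 3, 7, 9, 13, 11, 12, 10]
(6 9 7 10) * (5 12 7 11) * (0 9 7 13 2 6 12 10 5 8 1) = (0 9 11 8 1)(2 6 7 5 10 12 13) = [9, 0, 6, 3, 4, 10, 7, 5, 1, 11, 12, 8, 13, 2]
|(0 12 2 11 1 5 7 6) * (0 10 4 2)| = 8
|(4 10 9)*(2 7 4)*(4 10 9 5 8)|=|(2 7 10 5 8 4 9)|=7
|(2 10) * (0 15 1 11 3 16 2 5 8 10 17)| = 24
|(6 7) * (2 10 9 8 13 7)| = 7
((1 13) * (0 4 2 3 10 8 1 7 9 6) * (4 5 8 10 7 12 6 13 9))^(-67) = (0 13 8 6 9 5 12 1)(2 3 7 4)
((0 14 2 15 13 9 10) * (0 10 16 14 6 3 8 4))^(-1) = ((0 6 3 8 4)(2 15 13 9 16 14))^(-1) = (0 4 8 3 6)(2 14 16 9 13 15)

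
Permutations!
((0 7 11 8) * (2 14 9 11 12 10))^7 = ((0 7 12 10 2 14 9 11 8))^7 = (0 11 14 10 7 8 9 2 12)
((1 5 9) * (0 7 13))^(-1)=(0 13 7)(1 9 5)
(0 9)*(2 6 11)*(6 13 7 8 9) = (0 6 11 2 13 7 8 9) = [6, 1, 13, 3, 4, 5, 11, 8, 9, 0, 10, 2, 12, 7]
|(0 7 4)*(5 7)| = 4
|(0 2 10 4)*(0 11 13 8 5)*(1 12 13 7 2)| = 30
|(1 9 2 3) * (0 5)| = 4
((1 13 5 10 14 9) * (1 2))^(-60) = ((1 13 5 10 14 9 2))^(-60) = (1 10 2 5 9 13 14)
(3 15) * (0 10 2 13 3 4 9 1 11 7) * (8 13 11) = (0 10 2 11 7)(1 8 13 3 15 4 9) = [10, 8, 11, 15, 9, 5, 6, 0, 13, 1, 2, 7, 12, 3, 14, 4]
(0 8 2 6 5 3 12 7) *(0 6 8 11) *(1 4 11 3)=(0 3 12 7 6 5 1 4 11)(2 8)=[3, 4, 8, 12, 11, 1, 5, 6, 2, 9, 10, 0, 7]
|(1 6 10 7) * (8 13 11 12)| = 4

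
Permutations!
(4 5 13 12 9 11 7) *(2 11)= (2 11 7 4 5 13 12 9)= [0, 1, 11, 3, 5, 13, 6, 4, 8, 2, 10, 7, 9, 12]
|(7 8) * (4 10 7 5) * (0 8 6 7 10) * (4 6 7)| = 5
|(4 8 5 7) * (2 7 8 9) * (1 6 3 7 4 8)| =|(1 6 3 7 8 5)(2 4 9)| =6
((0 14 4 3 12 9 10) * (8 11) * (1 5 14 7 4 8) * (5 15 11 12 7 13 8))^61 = (0 13 8 12 9 10)(1 15 11)(3 7 4)(5 14) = ((0 13 8 12 9 10)(1 15 11)(3 7 4)(5 14))^61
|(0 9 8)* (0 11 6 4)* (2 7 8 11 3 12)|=|(0 9 11 6 4)(2 7 8 3 12)|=5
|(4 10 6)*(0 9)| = |(0 9)(4 10 6)| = 6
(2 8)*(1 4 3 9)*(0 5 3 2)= (0 5 3 9 1 4 2 8)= [5, 4, 8, 9, 2, 3, 6, 7, 0, 1]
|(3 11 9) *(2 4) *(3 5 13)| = 10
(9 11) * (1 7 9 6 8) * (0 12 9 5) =[12, 7, 2, 3, 4, 0, 8, 5, 1, 11, 10, 6, 9] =(0 12 9 11 6 8 1 7 5)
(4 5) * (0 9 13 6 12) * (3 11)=(0 9 13 6 12)(3 11)(4 5)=[9, 1, 2, 11, 5, 4, 12, 7, 8, 13, 10, 3, 0, 6]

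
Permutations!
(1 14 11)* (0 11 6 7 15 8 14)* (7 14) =(0 11 1)(6 14)(7 15 8) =[11, 0, 2, 3, 4, 5, 14, 15, 7, 9, 10, 1, 12, 13, 6, 8]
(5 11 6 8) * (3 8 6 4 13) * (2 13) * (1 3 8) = [0, 3, 13, 1, 2, 11, 6, 7, 5, 9, 10, 4, 12, 8] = (1 3)(2 13 8 5 11 4)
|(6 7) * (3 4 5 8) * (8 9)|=10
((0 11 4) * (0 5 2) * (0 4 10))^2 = ((0 11 10)(2 4 5))^2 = (0 10 11)(2 5 4)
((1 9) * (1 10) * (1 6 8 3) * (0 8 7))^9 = ((0 8 3 1 9 10 6 7))^9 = (0 8 3 1 9 10 6 7)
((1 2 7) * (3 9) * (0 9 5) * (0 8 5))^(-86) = ((0 9 3)(1 2 7)(5 8))^(-86) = (0 9 3)(1 2 7)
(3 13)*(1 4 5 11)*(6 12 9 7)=(1 4 5 11)(3 13)(6 12 9 7)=[0, 4, 2, 13, 5, 11, 12, 6, 8, 7, 10, 1, 9, 3]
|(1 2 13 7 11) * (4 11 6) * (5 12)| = 14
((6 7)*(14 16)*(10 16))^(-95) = ((6 7)(10 16 14))^(-95) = (6 7)(10 16 14)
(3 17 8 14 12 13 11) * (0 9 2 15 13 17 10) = [9, 1, 15, 10, 4, 5, 6, 7, 14, 2, 0, 3, 17, 11, 12, 13, 16, 8] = (0 9 2 15 13 11 3 10)(8 14 12 17)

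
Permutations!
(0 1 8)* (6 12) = (0 1 8)(6 12) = [1, 8, 2, 3, 4, 5, 12, 7, 0, 9, 10, 11, 6]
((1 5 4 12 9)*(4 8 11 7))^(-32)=(12)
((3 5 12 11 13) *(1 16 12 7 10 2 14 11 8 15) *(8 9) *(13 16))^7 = ((1 13 3 5 7 10 2 14 11 16 12 9 8 15))^7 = (1 14)(2 15)(3 16)(5 12)(7 9)(8 10)(11 13)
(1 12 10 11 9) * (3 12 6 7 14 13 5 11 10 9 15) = (1 6 7 14 13 5 11 15 3 12 9) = [0, 6, 2, 12, 4, 11, 7, 14, 8, 1, 10, 15, 9, 5, 13, 3]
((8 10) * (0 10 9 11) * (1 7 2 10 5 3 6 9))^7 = (0 5 3 6 9 11)(1 2 8 7 10)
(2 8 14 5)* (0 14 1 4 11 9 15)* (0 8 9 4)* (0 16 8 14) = (1 16 8)(2 9 15 14 5)(4 11) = [0, 16, 9, 3, 11, 2, 6, 7, 1, 15, 10, 4, 12, 13, 5, 14, 8]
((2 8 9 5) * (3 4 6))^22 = (2 9)(3 4 6)(5 8)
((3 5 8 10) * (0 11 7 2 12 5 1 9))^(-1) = (0 9 1 3 10 8 5 12 2 7 11)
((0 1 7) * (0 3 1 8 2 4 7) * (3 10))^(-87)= ((0 8 2 4 7 10 3 1))^(-87)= (0 8 2 4 7 10 3 1)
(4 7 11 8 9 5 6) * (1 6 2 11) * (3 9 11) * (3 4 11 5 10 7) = [0, 6, 4, 9, 3, 2, 11, 1, 5, 10, 7, 8] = (1 6 11 8 5 2 4 3 9 10 7)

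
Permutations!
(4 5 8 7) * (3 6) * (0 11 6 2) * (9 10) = (0 11 6 3 2)(4 5 8 7)(9 10) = [11, 1, 0, 2, 5, 8, 3, 4, 7, 10, 9, 6]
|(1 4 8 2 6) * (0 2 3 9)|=8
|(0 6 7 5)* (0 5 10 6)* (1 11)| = 6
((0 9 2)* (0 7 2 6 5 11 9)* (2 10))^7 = (2 7 10)(5 6 9 11)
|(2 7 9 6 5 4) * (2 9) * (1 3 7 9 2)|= |(1 3 7)(2 9 6 5 4)|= 15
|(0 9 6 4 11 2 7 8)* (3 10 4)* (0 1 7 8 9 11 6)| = 28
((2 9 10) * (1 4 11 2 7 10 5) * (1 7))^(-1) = (1 10 7 5 9 2 11 4)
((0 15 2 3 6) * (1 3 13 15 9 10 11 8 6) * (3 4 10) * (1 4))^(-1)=(0 6 8 11 10 4 3 9)(2 15 13)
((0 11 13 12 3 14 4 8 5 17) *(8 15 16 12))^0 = ((0 11 13 8 5 17)(3 14 4 15 16 12))^0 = (17)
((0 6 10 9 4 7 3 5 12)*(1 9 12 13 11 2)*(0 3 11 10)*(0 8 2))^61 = (0 7 9 2 6 11 4 1 8)(3 5 13 10 12)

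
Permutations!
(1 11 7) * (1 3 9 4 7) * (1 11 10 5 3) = [0, 10, 2, 9, 7, 3, 6, 1, 8, 4, 5, 11] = (11)(1 10 5 3 9 4 7)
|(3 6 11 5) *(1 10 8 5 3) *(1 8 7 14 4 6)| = 8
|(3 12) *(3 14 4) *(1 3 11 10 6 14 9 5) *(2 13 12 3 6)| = 11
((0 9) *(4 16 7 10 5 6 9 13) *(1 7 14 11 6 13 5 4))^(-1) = ((0 5 13 1 7 10 4 16 14 11 6 9))^(-1) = (0 9 6 11 14 16 4 10 7 1 13 5)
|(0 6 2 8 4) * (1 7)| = |(0 6 2 8 4)(1 7)| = 10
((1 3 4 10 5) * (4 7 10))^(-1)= ((1 3 7 10 5))^(-1)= (1 5 10 7 3)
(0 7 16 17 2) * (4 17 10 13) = (0 7 16 10 13 4 17 2) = [7, 1, 0, 3, 17, 5, 6, 16, 8, 9, 13, 11, 12, 4, 14, 15, 10, 2]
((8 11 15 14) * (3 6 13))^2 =(3 13 6)(8 15)(11 14)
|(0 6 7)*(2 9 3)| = |(0 6 7)(2 9 3)| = 3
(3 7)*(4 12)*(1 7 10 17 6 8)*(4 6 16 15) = (1 7 3 10 17 16 15 4 12 6 8) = [0, 7, 2, 10, 12, 5, 8, 3, 1, 9, 17, 11, 6, 13, 14, 4, 15, 16]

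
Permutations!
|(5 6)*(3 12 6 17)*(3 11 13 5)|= 12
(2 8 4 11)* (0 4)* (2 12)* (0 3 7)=(0 4 11 12 2 8 3 7)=[4, 1, 8, 7, 11, 5, 6, 0, 3, 9, 10, 12, 2]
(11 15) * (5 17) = [0, 1, 2, 3, 4, 17, 6, 7, 8, 9, 10, 15, 12, 13, 14, 11, 16, 5] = (5 17)(11 15)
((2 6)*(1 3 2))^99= ((1 3 2 6))^99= (1 6 2 3)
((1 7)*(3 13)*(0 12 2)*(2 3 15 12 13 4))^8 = ((0 13 15 12 3 4 2)(1 7))^8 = (0 13 15 12 3 4 2)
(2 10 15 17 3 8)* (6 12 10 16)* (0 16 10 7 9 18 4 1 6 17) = (0 16 17 3 8 2 10 15)(1 6 12 7 9 18 4) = [16, 6, 10, 8, 1, 5, 12, 9, 2, 18, 15, 11, 7, 13, 14, 0, 17, 3, 4]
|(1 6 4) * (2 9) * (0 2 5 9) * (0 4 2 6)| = |(0 6 2 4 1)(5 9)| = 10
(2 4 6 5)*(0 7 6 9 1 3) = [7, 3, 4, 0, 9, 2, 5, 6, 8, 1] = (0 7 6 5 2 4 9 1 3)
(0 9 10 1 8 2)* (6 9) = (0 6 9 10 1 8 2) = [6, 8, 0, 3, 4, 5, 9, 7, 2, 10, 1]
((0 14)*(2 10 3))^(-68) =((0 14)(2 10 3))^(-68) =(14)(2 10 3)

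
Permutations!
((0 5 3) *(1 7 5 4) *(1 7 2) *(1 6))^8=((0 4 7 5 3)(1 2 6))^8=(0 5 4 3 7)(1 6 2)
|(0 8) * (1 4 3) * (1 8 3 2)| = 3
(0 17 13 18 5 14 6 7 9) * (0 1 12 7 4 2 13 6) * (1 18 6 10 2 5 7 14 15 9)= (0 17 10 2 13 6 4 5 15 9 18 7 1 12 14)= [17, 12, 13, 3, 5, 15, 4, 1, 8, 18, 2, 11, 14, 6, 0, 9, 16, 10, 7]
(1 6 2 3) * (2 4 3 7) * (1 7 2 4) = [0, 6, 2, 7, 3, 5, 1, 4] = (1 6)(3 7 4)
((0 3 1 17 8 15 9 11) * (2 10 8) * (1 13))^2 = ((0 3 13 1 17 2 10 8 15 9 11))^2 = (0 13 17 10 15 11 3 1 2 8 9)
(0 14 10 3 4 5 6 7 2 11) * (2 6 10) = (0 14 2 11)(3 4 5 10)(6 7) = [14, 1, 11, 4, 5, 10, 7, 6, 8, 9, 3, 0, 12, 13, 2]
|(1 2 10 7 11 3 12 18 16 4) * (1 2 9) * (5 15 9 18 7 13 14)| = 44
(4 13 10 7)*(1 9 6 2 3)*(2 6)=(1 9 2 3)(4 13 10 7)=[0, 9, 3, 1, 13, 5, 6, 4, 8, 2, 7, 11, 12, 10]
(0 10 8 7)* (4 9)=(0 10 8 7)(4 9)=[10, 1, 2, 3, 9, 5, 6, 0, 7, 4, 8]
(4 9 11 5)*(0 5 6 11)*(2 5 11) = (0 11 6 2 5 4 9) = [11, 1, 5, 3, 9, 4, 2, 7, 8, 0, 10, 6]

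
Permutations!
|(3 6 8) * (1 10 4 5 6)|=7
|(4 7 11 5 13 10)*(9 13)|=|(4 7 11 5 9 13 10)|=7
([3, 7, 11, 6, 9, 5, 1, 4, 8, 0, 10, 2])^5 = [4, 3, 11, 9, 1, 5, 0, 6, 8, 7, 10, 2]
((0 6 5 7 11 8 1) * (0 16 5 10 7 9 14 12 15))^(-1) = ((0 6 10 7 11 8 1 16 5 9 14 12 15))^(-1) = (0 15 12 14 9 5 16 1 8 11 7 10 6)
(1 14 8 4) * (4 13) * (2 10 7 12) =(1 14 8 13 4)(2 10 7 12) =[0, 14, 10, 3, 1, 5, 6, 12, 13, 9, 7, 11, 2, 4, 8]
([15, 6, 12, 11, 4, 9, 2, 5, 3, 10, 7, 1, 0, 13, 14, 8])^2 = (0 8 11 6 12 15 3 1 2)(5 10)(7 9)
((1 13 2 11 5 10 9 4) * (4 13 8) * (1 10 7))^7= ((1 8 4 10 9 13 2 11 5 7))^7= (1 11 9 8 5 13 4 7 2 10)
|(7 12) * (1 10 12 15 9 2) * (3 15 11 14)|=10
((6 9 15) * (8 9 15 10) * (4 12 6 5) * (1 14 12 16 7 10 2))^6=(1 4 2 5 9 15 8 6 10 12 7 14 16)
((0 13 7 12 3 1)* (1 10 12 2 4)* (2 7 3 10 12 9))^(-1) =((0 13 3 12 10 9 2 4 1))^(-1) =(0 1 4 2 9 10 12 3 13)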